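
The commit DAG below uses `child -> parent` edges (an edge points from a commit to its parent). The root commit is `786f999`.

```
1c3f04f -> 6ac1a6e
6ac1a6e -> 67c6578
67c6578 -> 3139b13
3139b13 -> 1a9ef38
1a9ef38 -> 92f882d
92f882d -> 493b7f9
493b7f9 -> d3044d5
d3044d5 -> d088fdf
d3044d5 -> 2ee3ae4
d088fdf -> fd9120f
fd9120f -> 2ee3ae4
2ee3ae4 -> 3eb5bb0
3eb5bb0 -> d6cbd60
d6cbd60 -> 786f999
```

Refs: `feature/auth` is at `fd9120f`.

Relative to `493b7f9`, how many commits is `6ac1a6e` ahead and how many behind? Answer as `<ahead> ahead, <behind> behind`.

Reachable from 6ac1a6e: {1a9ef38, 2ee3ae4, 3139b13, 3eb5bb0, 493b7f9, 67c6578, 6ac1a6e, 786f999, 92f882d, d088fdf, d3044d5, d6cbd60, fd9120f}.
Reachable from 493b7f9: {2ee3ae4, 3eb5bb0, 493b7f9, 786f999, d088fdf, d3044d5, d6cbd60, fd9120f}.
Only in 6ac1a6e's history (ahead): {1a9ef38, 3139b13, 67c6578, 6ac1a6e, 92f882d} — 5.
Only in 493b7f9's history (behind): {} — 0.

5 ahead, 0 behind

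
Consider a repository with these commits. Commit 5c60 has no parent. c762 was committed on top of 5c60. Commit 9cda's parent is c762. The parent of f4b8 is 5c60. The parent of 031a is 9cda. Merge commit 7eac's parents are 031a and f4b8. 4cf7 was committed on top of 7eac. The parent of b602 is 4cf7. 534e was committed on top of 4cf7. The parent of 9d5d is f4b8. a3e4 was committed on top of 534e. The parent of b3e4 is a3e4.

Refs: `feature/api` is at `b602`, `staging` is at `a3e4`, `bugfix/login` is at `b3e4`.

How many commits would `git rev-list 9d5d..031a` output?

3

Reachable from 031a: {031a, 5c60, 9cda, c762}.
Reachable from 9d5d: {5c60, 9d5d, f4b8}.
In 031a's history but not 9d5d's: {031a, 9cda, c762} — 3 commits.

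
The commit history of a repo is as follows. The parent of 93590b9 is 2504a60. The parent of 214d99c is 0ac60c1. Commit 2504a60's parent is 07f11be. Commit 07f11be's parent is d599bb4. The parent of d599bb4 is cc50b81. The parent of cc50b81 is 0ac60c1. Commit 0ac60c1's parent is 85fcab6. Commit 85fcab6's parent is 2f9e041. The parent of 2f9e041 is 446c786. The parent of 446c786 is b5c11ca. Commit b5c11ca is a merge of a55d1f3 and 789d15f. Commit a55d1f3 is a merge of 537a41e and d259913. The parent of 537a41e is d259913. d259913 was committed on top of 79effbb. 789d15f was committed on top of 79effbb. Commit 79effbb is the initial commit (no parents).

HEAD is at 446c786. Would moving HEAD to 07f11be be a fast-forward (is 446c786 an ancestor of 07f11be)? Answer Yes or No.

A fast-forward from 446c786 to 07f11be is possible iff 446c786 is an ancestor of 07f11be.
Ancestors of 07f11be: {07f11be, 0ac60c1, 2f9e041, 446c786, 537a41e, 789d15f, 79effbb, 85fcab6, a55d1f3, b5c11ca, cc50b81, d259913, d599bb4}.
446c786 is among them, so fast-forward is possible.

Yes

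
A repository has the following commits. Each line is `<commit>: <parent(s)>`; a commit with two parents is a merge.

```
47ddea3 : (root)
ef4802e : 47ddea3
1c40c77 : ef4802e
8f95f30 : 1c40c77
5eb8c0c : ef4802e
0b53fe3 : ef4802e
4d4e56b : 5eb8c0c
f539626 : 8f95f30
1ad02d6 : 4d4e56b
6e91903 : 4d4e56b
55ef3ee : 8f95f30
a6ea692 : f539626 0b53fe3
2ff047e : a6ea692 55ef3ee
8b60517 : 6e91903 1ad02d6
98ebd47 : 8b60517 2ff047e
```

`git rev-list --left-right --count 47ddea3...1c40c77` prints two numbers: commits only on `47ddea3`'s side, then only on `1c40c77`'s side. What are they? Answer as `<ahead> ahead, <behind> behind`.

Reachable from 47ddea3: {47ddea3}.
Reachable from 1c40c77: {1c40c77, 47ddea3, ef4802e}.
Only in 47ddea3's history (ahead): {} — 0.
Only in 1c40c77's history (behind): {1c40c77, ef4802e} — 2.

0 ahead, 2 behind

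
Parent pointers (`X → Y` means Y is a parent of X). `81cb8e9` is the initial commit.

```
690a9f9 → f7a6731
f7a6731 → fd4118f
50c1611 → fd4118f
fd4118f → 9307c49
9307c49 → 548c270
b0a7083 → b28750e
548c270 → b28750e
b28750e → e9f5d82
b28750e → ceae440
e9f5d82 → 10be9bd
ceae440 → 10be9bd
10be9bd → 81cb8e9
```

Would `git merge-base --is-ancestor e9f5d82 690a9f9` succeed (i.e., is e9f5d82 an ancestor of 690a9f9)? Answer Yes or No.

Yes

Ancestors of 690a9f9 (commits reachable by following parents): {10be9bd, 548c270, 690a9f9, 81cb8e9, 9307c49, b28750e, ceae440, e9f5d82, f7a6731, fd4118f}.
e9f5d82 is in that set, so it is an ancestor of 690a9f9.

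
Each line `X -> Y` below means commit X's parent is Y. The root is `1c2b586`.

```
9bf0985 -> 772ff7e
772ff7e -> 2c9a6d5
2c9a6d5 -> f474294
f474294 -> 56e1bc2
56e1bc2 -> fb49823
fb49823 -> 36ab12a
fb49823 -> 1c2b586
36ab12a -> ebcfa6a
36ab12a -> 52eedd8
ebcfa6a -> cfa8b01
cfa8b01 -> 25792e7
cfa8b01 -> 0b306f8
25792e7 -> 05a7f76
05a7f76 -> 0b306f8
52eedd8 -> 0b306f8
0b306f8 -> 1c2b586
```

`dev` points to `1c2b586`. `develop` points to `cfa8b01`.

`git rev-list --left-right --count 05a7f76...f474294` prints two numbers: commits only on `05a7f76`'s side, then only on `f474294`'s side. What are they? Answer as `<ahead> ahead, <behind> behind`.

Reachable from 05a7f76: {05a7f76, 0b306f8, 1c2b586}.
Reachable from f474294: {05a7f76, 0b306f8, 1c2b586, 25792e7, 36ab12a, 52eedd8, 56e1bc2, cfa8b01, ebcfa6a, f474294, fb49823}.
Only in 05a7f76's history (ahead): {} — 0.
Only in f474294's history (behind): {25792e7, 36ab12a, 52eedd8, 56e1bc2, cfa8b01, ebcfa6a, f474294, fb49823} — 8.

0 ahead, 8 behind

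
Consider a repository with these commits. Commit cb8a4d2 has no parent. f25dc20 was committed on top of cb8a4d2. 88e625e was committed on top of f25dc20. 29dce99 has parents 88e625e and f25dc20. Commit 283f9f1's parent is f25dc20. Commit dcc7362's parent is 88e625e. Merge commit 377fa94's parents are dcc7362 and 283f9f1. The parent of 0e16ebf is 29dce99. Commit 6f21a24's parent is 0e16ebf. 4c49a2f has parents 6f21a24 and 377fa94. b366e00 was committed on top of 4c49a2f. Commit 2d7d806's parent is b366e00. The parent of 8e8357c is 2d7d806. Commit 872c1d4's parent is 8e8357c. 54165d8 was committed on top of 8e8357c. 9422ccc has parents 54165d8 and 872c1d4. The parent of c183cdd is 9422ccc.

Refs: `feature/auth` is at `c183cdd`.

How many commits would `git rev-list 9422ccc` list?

16

Walking parent pointers from 9422ccc: reachable set = {0e16ebf, 283f9f1, 29dce99, 2d7d806, 377fa94, 4c49a2f, 54165d8, 6f21a24, 872c1d4, 88e625e, 8e8357c, 9422ccc, b366e00, cb8a4d2, dcc7362, f25dc20}.
That is 16 commits.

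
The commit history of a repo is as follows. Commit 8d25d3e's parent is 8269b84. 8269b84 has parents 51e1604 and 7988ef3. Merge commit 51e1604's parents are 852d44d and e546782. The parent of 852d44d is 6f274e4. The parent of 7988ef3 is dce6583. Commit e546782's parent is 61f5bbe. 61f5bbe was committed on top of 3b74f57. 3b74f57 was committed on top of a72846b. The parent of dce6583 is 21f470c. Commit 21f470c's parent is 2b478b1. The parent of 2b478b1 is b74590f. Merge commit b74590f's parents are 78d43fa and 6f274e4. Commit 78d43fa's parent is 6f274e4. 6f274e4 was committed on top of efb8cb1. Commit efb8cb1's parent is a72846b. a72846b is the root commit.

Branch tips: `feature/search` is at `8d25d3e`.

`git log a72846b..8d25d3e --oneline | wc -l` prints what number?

15

Reachable from 8d25d3e: {21f470c, 2b478b1, 3b74f57, 51e1604, 61f5bbe, 6f274e4, 78d43fa, 7988ef3, 8269b84, 852d44d, 8d25d3e, a72846b, b74590f, dce6583, e546782, efb8cb1}.
Reachable from a72846b: {a72846b}.
In 8d25d3e's history but not a72846b's: {21f470c, 2b478b1, 3b74f57, 51e1604, 61f5bbe, 6f274e4, 78d43fa, 7988ef3, 8269b84, 852d44d, 8d25d3e, b74590f, dce6583, e546782, efb8cb1} — 15 commits.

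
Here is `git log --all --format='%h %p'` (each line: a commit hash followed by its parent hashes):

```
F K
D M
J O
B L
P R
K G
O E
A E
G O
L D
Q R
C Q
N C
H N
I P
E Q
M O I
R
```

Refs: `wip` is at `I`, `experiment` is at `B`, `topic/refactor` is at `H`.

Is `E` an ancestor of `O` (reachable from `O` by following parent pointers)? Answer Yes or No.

Ancestors of O (commits reachable by following parents): {E, O, Q, R}.
E is in that set, so it is an ancestor of O.

Yes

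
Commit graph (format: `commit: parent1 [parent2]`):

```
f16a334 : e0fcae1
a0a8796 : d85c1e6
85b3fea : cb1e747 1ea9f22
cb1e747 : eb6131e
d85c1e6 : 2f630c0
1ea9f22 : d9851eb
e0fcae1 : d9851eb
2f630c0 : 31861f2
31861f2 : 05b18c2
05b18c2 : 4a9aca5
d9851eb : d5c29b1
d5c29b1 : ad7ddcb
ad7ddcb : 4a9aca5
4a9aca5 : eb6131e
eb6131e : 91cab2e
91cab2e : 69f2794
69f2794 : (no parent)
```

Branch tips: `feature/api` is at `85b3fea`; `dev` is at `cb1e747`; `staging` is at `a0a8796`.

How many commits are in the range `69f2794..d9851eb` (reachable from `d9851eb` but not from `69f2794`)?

6

Reachable from d9851eb: {4a9aca5, 69f2794, 91cab2e, ad7ddcb, d5c29b1, d9851eb, eb6131e}.
Reachable from 69f2794: {69f2794}.
In d9851eb's history but not 69f2794's: {4a9aca5, 91cab2e, ad7ddcb, d5c29b1, d9851eb, eb6131e} — 6 commits.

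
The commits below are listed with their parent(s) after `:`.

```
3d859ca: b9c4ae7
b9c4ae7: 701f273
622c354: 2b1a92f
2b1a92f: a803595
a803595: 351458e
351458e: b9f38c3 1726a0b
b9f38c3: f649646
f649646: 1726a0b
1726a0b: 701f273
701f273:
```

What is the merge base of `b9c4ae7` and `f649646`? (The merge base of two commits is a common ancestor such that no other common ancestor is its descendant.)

Ancestors of b9c4ae7: {701f273, b9c4ae7}.
Ancestors of f649646: {1726a0b, 701f273, f649646}.
Common ancestors: {701f273}.
The only common ancestor is 701f273, so it is the merge base.

701f273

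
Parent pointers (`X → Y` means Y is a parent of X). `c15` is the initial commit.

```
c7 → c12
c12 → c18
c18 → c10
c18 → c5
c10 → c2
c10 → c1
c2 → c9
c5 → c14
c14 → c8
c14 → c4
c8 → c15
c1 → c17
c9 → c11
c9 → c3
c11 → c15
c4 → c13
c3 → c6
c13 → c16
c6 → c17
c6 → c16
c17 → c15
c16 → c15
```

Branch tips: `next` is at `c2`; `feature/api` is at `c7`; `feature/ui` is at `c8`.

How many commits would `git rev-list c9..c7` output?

Reachable from c7: {c1, c10, c11, c12, c13, c14, c15, c16, c17, c18, c2, c3, c4, c5, c6, c7, c8, c9}.
Reachable from c9: {c11, c15, c16, c17, c3, c6, c9}.
In c7's history but not c9's: {c1, c10, c12, c13, c14, c18, c2, c4, c5, c7, c8} — 11 commits.

11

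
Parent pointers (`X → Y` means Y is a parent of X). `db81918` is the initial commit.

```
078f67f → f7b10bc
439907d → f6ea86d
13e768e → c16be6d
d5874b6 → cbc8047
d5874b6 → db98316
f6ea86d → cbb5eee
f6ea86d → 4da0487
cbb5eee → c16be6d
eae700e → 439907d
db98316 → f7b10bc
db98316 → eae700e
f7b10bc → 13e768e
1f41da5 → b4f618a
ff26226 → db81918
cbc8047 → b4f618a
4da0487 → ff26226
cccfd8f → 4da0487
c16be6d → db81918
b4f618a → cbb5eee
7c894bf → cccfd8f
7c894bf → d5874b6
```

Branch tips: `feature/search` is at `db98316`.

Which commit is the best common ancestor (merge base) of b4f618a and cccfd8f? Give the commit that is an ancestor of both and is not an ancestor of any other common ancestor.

Ancestors of b4f618a: {b4f618a, c16be6d, cbb5eee, db81918}.
Ancestors of cccfd8f: {4da0487, cccfd8f, db81918, ff26226}.
Common ancestors: {db81918}.
The only common ancestor is db81918, so it is the merge base.

db81918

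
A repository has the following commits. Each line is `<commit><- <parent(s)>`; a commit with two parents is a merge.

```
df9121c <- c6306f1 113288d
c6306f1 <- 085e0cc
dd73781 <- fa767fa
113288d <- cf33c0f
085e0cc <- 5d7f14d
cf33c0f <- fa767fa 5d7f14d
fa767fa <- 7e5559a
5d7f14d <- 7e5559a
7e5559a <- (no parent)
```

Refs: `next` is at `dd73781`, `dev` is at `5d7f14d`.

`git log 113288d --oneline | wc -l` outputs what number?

5

Walking parent pointers from 113288d: reachable set = {113288d, 5d7f14d, 7e5559a, cf33c0f, fa767fa}.
That is 5 commits.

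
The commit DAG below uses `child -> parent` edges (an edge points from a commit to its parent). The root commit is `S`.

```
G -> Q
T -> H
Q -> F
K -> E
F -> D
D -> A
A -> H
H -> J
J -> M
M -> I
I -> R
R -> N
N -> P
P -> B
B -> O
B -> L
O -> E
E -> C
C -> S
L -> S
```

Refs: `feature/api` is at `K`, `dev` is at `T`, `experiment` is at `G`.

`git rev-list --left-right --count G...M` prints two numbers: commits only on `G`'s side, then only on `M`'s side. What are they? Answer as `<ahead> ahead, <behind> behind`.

Reachable from G: {A, B, C, D, E, F, G, H, I, J, L, M, N, O, P, Q, R, S}.
Reachable from M: {B, C, E, I, L, M, N, O, P, R, S}.
Only in G's history (ahead): {A, D, F, G, H, J, Q} — 7.
Only in M's history (behind): {} — 0.

7 ahead, 0 behind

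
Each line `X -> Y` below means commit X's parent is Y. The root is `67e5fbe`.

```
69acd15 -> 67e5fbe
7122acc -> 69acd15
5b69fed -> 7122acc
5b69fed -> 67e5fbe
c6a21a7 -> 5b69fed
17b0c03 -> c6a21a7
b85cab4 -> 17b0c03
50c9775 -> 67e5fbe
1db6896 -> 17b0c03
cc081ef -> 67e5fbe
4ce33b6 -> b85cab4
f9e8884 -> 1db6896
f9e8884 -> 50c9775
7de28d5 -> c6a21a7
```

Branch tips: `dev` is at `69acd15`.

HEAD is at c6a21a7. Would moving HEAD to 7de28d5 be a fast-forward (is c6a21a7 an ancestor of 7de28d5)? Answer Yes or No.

Yes

A fast-forward from c6a21a7 to 7de28d5 is possible iff c6a21a7 is an ancestor of 7de28d5.
Ancestors of 7de28d5: {5b69fed, 67e5fbe, 69acd15, 7122acc, 7de28d5, c6a21a7}.
c6a21a7 is among them, so fast-forward is possible.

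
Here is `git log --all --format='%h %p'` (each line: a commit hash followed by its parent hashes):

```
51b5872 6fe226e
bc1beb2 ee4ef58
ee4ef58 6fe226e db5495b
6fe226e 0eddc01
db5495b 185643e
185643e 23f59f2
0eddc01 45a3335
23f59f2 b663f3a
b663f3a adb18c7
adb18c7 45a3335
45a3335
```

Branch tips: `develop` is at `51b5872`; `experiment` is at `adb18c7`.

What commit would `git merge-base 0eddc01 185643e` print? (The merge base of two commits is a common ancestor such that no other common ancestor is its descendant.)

45a3335

Ancestors of 0eddc01: {0eddc01, 45a3335}.
Ancestors of 185643e: {185643e, 23f59f2, 45a3335, adb18c7, b663f3a}.
Common ancestors: {45a3335}.
The only common ancestor is 45a3335, so it is the merge base.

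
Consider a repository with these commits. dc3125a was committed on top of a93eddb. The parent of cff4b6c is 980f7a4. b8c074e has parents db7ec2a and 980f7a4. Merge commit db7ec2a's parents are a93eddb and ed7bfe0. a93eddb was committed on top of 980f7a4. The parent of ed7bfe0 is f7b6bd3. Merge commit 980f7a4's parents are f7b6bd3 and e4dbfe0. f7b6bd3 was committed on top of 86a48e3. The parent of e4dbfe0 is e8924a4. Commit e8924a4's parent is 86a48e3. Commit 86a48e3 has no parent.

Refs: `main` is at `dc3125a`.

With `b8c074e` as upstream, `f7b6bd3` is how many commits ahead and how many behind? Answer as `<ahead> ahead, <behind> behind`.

0 ahead, 7 behind

Reachable from f7b6bd3: {86a48e3, f7b6bd3}.
Reachable from b8c074e: {86a48e3, 980f7a4, a93eddb, b8c074e, db7ec2a, e4dbfe0, e8924a4, ed7bfe0, f7b6bd3}.
Only in f7b6bd3's history (ahead): {} — 0.
Only in b8c074e's history (behind): {980f7a4, a93eddb, b8c074e, db7ec2a, e4dbfe0, e8924a4, ed7bfe0} — 7.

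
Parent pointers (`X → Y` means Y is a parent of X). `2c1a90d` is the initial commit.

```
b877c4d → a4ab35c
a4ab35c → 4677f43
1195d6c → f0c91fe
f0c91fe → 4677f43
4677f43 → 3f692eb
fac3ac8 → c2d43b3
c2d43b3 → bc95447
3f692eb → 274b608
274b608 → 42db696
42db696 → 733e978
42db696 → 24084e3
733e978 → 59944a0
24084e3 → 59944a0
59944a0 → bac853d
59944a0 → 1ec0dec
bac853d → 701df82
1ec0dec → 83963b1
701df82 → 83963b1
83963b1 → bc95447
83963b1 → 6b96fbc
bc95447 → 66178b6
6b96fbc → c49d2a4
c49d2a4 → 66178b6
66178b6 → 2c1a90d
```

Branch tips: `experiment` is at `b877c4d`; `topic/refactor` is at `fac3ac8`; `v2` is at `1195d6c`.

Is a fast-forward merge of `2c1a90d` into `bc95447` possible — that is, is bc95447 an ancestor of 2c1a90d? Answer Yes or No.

No

A fast-forward from bc95447 to 2c1a90d is possible iff bc95447 is an ancestor of 2c1a90d.
Ancestors of 2c1a90d: {2c1a90d}.
bc95447 is not among them, so fast-forward is not possible.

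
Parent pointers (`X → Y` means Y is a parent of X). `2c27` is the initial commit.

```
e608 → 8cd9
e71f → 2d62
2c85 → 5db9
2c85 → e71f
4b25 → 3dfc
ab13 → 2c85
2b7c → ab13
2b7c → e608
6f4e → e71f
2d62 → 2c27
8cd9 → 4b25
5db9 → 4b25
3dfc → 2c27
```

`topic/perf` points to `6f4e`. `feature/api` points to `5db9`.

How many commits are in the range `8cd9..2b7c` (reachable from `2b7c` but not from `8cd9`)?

Reachable from 2b7c: {2b7c, 2c27, 2c85, 2d62, 3dfc, 4b25, 5db9, 8cd9, ab13, e608, e71f}.
Reachable from 8cd9: {2c27, 3dfc, 4b25, 8cd9}.
In 2b7c's history but not 8cd9's: {2b7c, 2c85, 2d62, 5db9, ab13, e608, e71f} — 7 commits.

7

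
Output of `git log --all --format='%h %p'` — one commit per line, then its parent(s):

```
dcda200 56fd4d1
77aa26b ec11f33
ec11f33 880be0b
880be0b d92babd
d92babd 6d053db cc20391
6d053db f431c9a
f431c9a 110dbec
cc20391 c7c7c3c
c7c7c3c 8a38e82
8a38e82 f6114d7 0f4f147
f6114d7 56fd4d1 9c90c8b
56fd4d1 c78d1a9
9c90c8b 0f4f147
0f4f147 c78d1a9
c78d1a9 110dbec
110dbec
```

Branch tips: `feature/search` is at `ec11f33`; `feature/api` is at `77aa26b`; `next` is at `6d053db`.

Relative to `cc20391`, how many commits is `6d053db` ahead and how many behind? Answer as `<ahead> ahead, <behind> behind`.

2 ahead, 8 behind

Reachable from 6d053db: {110dbec, 6d053db, f431c9a}.
Reachable from cc20391: {0f4f147, 110dbec, 56fd4d1, 8a38e82, 9c90c8b, c78d1a9, c7c7c3c, cc20391, f6114d7}.
Only in 6d053db's history (ahead): {6d053db, f431c9a} — 2.
Only in cc20391's history (behind): {0f4f147, 56fd4d1, 8a38e82, 9c90c8b, c78d1a9, c7c7c3c, cc20391, f6114d7} — 8.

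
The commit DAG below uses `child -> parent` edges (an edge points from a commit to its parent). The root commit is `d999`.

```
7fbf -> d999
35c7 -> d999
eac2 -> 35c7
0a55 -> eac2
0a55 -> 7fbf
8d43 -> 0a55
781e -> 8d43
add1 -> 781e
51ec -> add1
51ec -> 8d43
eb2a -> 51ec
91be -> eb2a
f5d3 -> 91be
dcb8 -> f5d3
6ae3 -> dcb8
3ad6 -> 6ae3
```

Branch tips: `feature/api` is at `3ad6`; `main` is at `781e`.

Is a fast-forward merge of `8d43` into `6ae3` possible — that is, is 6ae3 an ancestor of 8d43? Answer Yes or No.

A fast-forward from 6ae3 to 8d43 is possible iff 6ae3 is an ancestor of 8d43.
Ancestors of 8d43: {0a55, 35c7, 7fbf, 8d43, d999, eac2}.
6ae3 is not among them, so fast-forward is not possible.

No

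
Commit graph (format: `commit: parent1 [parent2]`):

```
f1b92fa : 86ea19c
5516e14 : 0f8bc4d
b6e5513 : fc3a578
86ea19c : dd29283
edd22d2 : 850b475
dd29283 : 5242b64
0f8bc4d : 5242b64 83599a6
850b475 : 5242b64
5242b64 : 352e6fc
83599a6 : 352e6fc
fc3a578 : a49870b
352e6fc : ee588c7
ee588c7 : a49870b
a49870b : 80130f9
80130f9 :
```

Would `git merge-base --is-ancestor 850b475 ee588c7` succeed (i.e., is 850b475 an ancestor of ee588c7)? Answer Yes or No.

Ancestors of ee588c7: {80130f9, a49870b, ee588c7}.
850b475 is not in that set, so it is not an ancestor of ee588c7.

No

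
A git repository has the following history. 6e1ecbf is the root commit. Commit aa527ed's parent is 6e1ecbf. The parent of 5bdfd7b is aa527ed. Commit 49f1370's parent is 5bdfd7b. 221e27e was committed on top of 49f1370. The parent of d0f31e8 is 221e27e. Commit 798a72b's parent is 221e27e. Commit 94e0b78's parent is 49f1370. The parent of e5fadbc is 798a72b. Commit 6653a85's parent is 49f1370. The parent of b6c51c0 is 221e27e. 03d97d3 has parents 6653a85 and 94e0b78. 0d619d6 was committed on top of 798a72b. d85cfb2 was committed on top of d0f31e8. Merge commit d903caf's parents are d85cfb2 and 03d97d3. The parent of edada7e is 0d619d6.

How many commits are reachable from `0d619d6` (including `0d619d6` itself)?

Walking parent pointers from 0d619d6: reachable set = {0d619d6, 221e27e, 49f1370, 5bdfd7b, 6e1ecbf, 798a72b, aa527ed}.
That is 7 commits.

7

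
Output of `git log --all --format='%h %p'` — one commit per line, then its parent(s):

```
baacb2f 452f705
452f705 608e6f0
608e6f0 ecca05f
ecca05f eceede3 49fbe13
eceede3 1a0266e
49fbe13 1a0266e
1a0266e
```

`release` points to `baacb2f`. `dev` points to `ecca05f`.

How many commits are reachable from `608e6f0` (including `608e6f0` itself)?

Walking parent pointers from 608e6f0: reachable set = {1a0266e, 49fbe13, 608e6f0, ecca05f, eceede3}.
That is 5 commits.

5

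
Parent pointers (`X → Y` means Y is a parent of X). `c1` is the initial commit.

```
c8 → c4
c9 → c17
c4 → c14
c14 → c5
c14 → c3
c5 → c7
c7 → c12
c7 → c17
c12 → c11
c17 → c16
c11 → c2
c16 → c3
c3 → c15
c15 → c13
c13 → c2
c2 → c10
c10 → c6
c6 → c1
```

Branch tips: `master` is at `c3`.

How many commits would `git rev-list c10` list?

Walking parent pointers from c10: reachable set = {c1, c10, c6}.
That is 3 commits.

3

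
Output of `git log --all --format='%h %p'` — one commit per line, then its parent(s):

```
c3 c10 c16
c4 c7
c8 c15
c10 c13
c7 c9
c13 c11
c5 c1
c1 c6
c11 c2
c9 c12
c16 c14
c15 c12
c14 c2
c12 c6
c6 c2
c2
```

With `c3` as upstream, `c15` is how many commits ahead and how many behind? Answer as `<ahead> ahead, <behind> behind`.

3 ahead, 6 behind

Reachable from c15: {c12, c15, c2, c6}.
Reachable from c3: {c10, c11, c13, c14, c16, c2, c3}.
Only in c15's history (ahead): {c12, c15, c6} — 3.
Only in c3's history (behind): {c10, c11, c13, c14, c16, c3} — 6.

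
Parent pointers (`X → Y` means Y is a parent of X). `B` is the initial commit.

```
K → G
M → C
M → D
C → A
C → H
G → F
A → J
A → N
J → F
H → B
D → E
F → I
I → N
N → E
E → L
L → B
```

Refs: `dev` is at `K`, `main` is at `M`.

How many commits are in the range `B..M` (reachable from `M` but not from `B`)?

Reachable from M: {A, B, C, D, E, F, H, I, J, L, M, N}.
Reachable from B: {B}.
In M's history but not B's: {A, C, D, E, F, H, I, J, L, M, N} — 11 commits.

11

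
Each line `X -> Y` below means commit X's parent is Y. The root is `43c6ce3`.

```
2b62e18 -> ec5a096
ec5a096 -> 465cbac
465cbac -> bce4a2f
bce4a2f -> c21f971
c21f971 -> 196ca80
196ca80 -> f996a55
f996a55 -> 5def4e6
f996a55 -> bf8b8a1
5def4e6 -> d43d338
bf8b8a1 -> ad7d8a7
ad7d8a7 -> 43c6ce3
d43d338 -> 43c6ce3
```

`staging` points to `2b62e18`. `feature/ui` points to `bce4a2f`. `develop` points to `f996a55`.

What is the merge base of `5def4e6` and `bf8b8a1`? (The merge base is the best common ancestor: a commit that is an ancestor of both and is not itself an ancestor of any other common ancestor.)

Ancestors of 5def4e6: {43c6ce3, 5def4e6, d43d338}.
Ancestors of bf8b8a1: {43c6ce3, ad7d8a7, bf8b8a1}.
Common ancestors: {43c6ce3}.
The only common ancestor is 43c6ce3, so it is the merge base.

43c6ce3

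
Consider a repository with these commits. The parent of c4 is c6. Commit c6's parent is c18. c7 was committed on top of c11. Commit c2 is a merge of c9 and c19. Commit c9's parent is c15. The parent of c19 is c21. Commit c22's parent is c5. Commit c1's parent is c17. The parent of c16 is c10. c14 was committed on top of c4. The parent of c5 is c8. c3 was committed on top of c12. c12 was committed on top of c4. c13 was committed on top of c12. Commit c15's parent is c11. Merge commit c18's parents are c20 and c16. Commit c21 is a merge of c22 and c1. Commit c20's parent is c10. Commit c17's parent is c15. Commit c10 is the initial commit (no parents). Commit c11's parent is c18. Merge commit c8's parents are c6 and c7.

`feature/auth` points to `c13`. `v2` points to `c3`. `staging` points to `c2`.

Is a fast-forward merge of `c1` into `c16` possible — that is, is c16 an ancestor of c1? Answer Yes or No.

A fast-forward from c16 to c1 is possible iff c16 is an ancestor of c1.
Ancestors of c1: {c1, c10, c11, c15, c16, c17, c18, c20}.
c16 is among them, so fast-forward is possible.

Yes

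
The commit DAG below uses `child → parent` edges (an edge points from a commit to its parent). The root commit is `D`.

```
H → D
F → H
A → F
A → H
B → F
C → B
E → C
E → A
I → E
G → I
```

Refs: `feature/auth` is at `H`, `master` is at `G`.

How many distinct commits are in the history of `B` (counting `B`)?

Walking parent pointers from B: reachable set = {B, D, F, H}.
That is 4 commits.

4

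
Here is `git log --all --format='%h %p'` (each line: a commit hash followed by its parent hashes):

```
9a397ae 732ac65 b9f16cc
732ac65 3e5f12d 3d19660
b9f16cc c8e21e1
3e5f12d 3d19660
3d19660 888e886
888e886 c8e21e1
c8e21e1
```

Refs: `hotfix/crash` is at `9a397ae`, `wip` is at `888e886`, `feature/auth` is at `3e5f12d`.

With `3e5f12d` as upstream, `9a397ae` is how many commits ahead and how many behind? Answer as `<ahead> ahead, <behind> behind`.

Reachable from 9a397ae: {3d19660, 3e5f12d, 732ac65, 888e886, 9a397ae, b9f16cc, c8e21e1}.
Reachable from 3e5f12d: {3d19660, 3e5f12d, 888e886, c8e21e1}.
Only in 9a397ae's history (ahead): {732ac65, 9a397ae, b9f16cc} — 3.
Only in 3e5f12d's history (behind): {} — 0.

3 ahead, 0 behind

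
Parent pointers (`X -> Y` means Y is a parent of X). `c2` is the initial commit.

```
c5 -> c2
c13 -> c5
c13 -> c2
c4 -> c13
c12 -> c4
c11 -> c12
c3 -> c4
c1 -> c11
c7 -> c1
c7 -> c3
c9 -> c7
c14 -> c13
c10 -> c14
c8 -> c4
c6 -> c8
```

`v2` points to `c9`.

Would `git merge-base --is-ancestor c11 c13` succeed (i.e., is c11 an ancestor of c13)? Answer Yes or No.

No

Ancestors of c13: {c13, c2, c5}.
c11 is not in that set, so it is not an ancestor of c13.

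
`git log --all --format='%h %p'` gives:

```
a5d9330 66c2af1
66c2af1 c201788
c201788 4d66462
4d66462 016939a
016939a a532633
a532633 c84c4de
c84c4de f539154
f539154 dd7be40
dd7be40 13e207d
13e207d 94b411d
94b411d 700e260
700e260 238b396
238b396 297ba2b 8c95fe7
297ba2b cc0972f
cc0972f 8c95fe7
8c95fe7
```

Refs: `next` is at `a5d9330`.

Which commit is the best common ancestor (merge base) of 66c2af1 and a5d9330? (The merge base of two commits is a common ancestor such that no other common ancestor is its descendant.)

66c2af1

Ancestors of 66c2af1: {016939a, 13e207d, 238b396, 297ba2b, 4d66462, 66c2af1, 700e260, 8c95fe7, 94b411d, a532633, c201788, c84c4de, cc0972f, dd7be40, f539154}.
Ancestors of a5d9330: {016939a, 13e207d, 238b396, 297ba2b, 4d66462, 66c2af1, 700e260, 8c95fe7, 94b411d, a532633, a5d9330, c201788, c84c4de, cc0972f, dd7be40, f539154}.
Common ancestors: {016939a, 13e207d, 238b396, 297ba2b, 4d66462, 66c2af1, 700e260, 8c95fe7, 94b411d, a532633, c201788, c84c4de, cc0972f, dd7be40, f539154}.
Among these, 66c2af1 is not an ancestor of any other common ancestor — it is the merge base.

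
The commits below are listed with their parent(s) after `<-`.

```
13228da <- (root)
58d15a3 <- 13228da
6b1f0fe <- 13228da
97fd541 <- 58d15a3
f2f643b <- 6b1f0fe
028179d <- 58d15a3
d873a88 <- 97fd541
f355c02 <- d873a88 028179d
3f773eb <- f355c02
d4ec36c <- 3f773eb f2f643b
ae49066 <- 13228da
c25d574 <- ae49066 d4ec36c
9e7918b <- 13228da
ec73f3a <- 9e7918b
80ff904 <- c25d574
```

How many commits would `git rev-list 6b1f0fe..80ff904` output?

11

Reachable from 80ff904: {028179d, 13228da, 3f773eb, 58d15a3, 6b1f0fe, 80ff904, 97fd541, ae49066, c25d574, d4ec36c, d873a88, f2f643b, f355c02}.
Reachable from 6b1f0fe: {13228da, 6b1f0fe}.
In 80ff904's history but not 6b1f0fe's: {028179d, 3f773eb, 58d15a3, 80ff904, 97fd541, ae49066, c25d574, d4ec36c, d873a88, f2f643b, f355c02} — 11 commits.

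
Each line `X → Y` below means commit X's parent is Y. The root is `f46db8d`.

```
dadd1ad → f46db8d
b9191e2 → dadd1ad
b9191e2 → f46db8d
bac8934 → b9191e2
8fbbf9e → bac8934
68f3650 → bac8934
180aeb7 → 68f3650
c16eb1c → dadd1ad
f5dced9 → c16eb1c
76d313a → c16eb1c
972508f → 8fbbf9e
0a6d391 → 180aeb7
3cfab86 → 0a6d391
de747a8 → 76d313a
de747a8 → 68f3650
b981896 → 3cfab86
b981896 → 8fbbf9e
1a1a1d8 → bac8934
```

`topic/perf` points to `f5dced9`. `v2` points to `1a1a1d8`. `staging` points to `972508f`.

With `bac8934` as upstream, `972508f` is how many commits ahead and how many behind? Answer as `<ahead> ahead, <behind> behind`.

2 ahead, 0 behind

Reachable from 972508f: {8fbbf9e, 972508f, b9191e2, bac8934, dadd1ad, f46db8d}.
Reachable from bac8934: {b9191e2, bac8934, dadd1ad, f46db8d}.
Only in 972508f's history (ahead): {8fbbf9e, 972508f} — 2.
Only in bac8934's history (behind): {} — 0.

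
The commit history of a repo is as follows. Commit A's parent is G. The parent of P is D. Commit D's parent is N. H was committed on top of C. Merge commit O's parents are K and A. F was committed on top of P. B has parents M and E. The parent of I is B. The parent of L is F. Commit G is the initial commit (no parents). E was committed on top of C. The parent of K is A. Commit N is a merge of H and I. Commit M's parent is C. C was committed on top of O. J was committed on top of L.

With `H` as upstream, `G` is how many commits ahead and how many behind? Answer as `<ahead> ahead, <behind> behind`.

Reachable from G: {G}.
Reachable from H: {A, C, G, H, K, O}.
Only in G's history (ahead): {} — 0.
Only in H's history (behind): {A, C, H, K, O} — 5.

0 ahead, 5 behind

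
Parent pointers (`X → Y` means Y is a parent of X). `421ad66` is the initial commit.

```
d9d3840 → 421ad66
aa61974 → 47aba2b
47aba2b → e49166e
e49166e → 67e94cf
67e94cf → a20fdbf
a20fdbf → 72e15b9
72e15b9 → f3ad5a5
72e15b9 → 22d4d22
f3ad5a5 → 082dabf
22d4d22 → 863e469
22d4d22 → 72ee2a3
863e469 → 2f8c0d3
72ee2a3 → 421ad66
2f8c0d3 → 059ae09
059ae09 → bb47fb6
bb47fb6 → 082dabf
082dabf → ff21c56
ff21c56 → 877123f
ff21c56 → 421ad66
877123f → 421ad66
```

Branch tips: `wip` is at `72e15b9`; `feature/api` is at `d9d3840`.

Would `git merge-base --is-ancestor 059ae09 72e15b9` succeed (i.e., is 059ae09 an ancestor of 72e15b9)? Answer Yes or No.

Ancestors of 72e15b9 (commits reachable by following parents): {059ae09, 082dabf, 22d4d22, 2f8c0d3, 421ad66, 72e15b9, 72ee2a3, 863e469, 877123f, bb47fb6, f3ad5a5, ff21c56}.
059ae09 is in that set, so it is an ancestor of 72e15b9.

Yes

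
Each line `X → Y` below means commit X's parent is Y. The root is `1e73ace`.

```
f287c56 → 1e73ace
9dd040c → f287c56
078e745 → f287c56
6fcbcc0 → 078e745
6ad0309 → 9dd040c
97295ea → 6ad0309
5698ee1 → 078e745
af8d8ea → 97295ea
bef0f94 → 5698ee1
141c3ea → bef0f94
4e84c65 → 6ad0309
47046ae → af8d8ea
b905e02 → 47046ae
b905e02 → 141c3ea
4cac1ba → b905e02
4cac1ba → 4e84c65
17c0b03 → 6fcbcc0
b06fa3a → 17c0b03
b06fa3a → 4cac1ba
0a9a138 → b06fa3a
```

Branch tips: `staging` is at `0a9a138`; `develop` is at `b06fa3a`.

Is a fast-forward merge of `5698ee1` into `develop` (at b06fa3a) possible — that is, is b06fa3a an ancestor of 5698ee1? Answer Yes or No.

A fast-forward from b06fa3a to 5698ee1 is possible iff b06fa3a is an ancestor of 5698ee1.
Ancestors of 5698ee1: {078e745, 1e73ace, 5698ee1, f287c56}.
b06fa3a is not among them, so fast-forward is not possible.

No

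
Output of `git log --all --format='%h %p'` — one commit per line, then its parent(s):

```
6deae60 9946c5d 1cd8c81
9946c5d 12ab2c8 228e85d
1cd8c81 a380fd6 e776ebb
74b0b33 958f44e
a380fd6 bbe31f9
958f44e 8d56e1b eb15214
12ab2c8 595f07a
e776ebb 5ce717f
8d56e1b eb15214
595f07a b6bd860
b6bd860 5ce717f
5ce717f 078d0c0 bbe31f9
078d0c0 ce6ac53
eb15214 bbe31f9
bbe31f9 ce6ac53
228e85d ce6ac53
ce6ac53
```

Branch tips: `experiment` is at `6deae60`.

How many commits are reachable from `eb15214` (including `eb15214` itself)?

Walking parent pointers from eb15214: reachable set = {bbe31f9, ce6ac53, eb15214}.
That is 3 commits.

3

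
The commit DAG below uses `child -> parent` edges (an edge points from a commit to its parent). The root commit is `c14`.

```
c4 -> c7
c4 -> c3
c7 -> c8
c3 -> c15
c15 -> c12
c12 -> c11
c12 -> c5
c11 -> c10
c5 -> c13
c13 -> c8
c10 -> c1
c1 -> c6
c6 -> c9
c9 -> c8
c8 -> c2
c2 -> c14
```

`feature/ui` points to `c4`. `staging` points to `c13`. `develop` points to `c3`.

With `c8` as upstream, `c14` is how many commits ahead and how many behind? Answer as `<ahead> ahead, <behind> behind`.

Reachable from c14: {c14}.
Reachable from c8: {c14, c2, c8}.
Only in c14's history (ahead): {} — 0.
Only in c8's history (behind): {c2, c8} — 2.

0 ahead, 2 behind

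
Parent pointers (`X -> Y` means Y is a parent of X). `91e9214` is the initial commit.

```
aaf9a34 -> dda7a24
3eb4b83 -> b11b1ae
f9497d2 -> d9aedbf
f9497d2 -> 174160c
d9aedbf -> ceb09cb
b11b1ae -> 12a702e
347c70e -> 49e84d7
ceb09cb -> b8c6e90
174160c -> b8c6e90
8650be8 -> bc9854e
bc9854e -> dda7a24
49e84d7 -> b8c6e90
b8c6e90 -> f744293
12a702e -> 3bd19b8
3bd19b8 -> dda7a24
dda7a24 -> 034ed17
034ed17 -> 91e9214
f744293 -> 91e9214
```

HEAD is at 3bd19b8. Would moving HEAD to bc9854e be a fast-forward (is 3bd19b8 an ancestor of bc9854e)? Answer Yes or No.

A fast-forward from 3bd19b8 to bc9854e is possible iff 3bd19b8 is an ancestor of bc9854e.
Ancestors of bc9854e: {034ed17, 91e9214, bc9854e, dda7a24}.
3bd19b8 is not among them, so fast-forward is not possible.

No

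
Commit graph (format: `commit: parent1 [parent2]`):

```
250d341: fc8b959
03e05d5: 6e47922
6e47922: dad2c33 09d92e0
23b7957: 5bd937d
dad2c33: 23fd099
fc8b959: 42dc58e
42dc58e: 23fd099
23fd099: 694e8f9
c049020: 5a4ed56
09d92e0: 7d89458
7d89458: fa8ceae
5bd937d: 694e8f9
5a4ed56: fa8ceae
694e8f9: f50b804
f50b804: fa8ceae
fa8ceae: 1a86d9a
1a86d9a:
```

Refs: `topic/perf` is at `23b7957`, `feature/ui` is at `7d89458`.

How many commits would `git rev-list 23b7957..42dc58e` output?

Reachable from 42dc58e: {1a86d9a, 23fd099, 42dc58e, 694e8f9, f50b804, fa8ceae}.
Reachable from 23b7957: {1a86d9a, 23b7957, 5bd937d, 694e8f9, f50b804, fa8ceae}.
In 42dc58e's history but not 23b7957's: {23fd099, 42dc58e} — 2 commits.

2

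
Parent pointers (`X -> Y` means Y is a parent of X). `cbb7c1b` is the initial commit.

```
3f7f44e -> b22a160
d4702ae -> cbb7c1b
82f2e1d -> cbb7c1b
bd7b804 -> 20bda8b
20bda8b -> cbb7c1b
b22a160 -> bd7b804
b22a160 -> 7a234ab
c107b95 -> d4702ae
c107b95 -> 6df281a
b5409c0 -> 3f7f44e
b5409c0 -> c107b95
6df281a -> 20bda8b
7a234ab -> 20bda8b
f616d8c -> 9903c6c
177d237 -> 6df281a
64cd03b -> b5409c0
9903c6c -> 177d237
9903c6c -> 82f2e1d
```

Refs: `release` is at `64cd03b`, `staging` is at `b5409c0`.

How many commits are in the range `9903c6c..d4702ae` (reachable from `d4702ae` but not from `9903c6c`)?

Reachable from d4702ae: {cbb7c1b, d4702ae}.
Reachable from 9903c6c: {177d237, 20bda8b, 6df281a, 82f2e1d, 9903c6c, cbb7c1b}.
In d4702ae's history but not 9903c6c's: {d4702ae} — 1 commit.

1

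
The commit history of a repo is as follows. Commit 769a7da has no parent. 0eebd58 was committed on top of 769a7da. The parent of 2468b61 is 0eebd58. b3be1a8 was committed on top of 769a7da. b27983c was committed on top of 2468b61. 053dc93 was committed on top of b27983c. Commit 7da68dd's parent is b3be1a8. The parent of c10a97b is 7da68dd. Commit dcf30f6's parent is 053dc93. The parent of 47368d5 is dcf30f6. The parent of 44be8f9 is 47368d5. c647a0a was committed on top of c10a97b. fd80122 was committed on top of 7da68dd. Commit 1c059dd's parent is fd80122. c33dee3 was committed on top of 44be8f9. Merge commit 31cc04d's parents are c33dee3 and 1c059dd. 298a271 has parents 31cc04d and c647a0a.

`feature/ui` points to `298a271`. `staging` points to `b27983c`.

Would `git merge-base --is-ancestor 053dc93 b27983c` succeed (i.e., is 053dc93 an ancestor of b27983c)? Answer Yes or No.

Ancestors of b27983c: {0eebd58, 2468b61, 769a7da, b27983c}.
053dc93 is not in that set, so it is not an ancestor of b27983c.

No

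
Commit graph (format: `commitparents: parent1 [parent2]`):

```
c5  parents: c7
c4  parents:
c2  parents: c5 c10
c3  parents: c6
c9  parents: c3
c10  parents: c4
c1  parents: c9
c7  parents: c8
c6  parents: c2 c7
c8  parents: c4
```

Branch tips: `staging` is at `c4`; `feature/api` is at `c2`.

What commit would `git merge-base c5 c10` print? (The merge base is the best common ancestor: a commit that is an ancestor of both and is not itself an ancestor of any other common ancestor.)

Ancestors of c5: {c4, c5, c7, c8}.
Ancestors of c10: {c10, c4}.
Common ancestors: {c4}.
The only common ancestor is c4, so it is the merge base.

c4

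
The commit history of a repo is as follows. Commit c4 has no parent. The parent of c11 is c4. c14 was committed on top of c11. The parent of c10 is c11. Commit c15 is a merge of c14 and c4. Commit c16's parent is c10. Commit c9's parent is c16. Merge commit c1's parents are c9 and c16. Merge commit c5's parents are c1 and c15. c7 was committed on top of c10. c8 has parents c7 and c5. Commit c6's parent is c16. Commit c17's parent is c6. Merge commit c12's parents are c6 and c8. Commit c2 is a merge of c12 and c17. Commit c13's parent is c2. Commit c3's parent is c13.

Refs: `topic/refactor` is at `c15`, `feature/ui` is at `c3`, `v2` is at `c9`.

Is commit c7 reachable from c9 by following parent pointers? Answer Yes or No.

No

Ancestors of c9: {c10, c11, c16, c4, c9}.
c7 is not in that set, so it is not an ancestor of c9.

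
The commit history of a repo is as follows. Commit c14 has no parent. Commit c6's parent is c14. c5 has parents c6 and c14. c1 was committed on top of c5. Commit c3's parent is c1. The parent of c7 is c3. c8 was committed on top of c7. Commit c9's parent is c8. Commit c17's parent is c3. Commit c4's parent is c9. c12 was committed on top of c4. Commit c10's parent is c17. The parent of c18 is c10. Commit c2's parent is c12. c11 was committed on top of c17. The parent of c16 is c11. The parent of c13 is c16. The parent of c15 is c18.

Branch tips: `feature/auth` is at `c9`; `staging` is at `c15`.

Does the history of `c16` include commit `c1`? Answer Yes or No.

Ancestors of c16 (commits reachable by following parents): {c1, c11, c14, c16, c17, c3, c5, c6}.
c1 is in that set, so it is an ancestor of c16.

Yes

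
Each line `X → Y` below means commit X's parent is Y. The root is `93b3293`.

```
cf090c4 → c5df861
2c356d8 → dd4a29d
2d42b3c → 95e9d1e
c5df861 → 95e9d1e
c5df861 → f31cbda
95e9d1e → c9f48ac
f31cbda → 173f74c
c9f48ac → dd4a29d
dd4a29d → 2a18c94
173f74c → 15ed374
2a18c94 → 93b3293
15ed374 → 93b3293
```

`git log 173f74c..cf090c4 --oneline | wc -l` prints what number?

7

Reachable from cf090c4: {15ed374, 173f74c, 2a18c94, 93b3293, 95e9d1e, c5df861, c9f48ac, cf090c4, dd4a29d, f31cbda}.
Reachable from 173f74c: {15ed374, 173f74c, 93b3293}.
In cf090c4's history but not 173f74c's: {2a18c94, 95e9d1e, c5df861, c9f48ac, cf090c4, dd4a29d, f31cbda} — 7 commits.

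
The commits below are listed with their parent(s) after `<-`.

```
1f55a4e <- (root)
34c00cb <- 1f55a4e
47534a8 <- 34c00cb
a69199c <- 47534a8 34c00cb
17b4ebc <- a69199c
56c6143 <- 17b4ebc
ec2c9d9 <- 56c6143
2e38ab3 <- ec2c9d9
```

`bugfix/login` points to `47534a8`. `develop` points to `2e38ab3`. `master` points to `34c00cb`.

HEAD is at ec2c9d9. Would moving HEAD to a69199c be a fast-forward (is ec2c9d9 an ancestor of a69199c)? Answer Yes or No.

No

A fast-forward from ec2c9d9 to a69199c is possible iff ec2c9d9 is an ancestor of a69199c.
Ancestors of a69199c: {1f55a4e, 34c00cb, 47534a8, a69199c}.
ec2c9d9 is not among them, so fast-forward is not possible.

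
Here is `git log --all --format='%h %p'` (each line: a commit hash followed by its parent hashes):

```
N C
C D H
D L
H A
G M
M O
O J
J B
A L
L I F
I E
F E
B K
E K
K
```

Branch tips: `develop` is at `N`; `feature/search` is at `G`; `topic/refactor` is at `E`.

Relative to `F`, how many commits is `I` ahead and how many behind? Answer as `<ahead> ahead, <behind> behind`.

Reachable from I: {E, I, K}.
Reachable from F: {E, F, K}.
Only in I's history (ahead): {I} — 1.
Only in F's history (behind): {F} — 1.

1 ahead, 1 behind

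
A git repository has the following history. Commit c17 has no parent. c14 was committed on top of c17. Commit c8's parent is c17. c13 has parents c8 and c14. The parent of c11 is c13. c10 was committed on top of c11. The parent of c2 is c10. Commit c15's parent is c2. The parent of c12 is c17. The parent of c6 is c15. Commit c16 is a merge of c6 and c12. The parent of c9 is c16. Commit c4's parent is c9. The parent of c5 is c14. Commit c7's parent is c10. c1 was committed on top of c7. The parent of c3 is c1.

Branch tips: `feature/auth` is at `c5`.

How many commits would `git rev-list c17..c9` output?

11

Reachable from c9: {c10, c11, c12, c13, c14, c15, c16, c17, c2, c6, c8, c9}.
Reachable from c17: {c17}.
In c9's history but not c17's: {c10, c11, c12, c13, c14, c15, c16, c2, c6, c8, c9} — 11 commits.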